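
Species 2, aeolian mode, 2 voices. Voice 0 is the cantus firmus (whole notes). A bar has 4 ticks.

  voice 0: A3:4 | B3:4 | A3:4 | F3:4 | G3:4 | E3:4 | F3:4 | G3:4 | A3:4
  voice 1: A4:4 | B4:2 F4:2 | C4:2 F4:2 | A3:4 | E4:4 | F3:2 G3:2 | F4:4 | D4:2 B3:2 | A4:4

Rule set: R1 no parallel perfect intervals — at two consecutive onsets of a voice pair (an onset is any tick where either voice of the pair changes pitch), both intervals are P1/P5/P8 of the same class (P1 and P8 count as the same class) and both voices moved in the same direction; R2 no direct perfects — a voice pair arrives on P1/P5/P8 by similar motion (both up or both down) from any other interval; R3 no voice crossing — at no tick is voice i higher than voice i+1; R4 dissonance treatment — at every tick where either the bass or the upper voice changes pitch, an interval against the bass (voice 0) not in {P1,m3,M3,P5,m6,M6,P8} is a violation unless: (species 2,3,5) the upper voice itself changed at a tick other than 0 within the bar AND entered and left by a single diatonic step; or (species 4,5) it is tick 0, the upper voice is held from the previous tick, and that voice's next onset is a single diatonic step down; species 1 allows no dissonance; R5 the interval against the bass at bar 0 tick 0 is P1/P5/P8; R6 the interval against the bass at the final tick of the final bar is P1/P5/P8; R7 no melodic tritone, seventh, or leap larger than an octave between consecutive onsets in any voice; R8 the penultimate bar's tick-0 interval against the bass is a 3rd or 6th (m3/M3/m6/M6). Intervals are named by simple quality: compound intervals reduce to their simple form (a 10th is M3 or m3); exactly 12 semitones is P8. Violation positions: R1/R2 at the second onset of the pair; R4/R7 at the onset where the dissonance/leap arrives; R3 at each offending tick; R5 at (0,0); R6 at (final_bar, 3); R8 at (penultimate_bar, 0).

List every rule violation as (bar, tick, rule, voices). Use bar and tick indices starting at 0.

bar 0: v0=A3 v1=A4 downbeat P8
bar 1: v0=B3 v1=B4 downbeat P8
bar 2: v0=A3 v1=C4 downbeat m3
bar 3: v0=F3 v1=A3 downbeat M3
bar 4: v0=G3 v1=E4 downbeat M6
bar 5: v0=E3 v1=F3 downbeat m2
bar 6: v0=F3 v1=F4 downbeat P8
bar 7: v0=G3 v1=D4 downbeat P5
bar 8: v0=A3 v1=A4 downbeat P8
  -> R1 @ bar 1 tick 0 v(0, 1): A3/A4 P8 -> B3/B4 P8 similar
  -> R4 @ bar 1 tick 2 v(0, 1): B3/F4 TT untreated
  -> R7 @ bar 1 tick 2 v(1,): B4->F4 leap 6st
  -> R4 @ bar 5 tick 0 v(0, 1): E3/F3 m2 untreated
  -> R7 @ bar 5 tick 0 v(1,): E4->F3 leap 11st
  -> R2 @ bar 6 tick 0 v(0, 1): E3/G3 m3 -> F3/F4 P8 similar
  -> R7 @ bar 6 tick 0 v(1,): G3->F4 leap 10st
  -> R8 @ bar 7 tick 0 v(0, 1): penult P5 not 3rd/6th
  -> R2 @ bar 8 tick 0 v(0, 1): G3/B3 M3 -> A3/A4 P8 similar
  -> R7 @ bar 8 tick 0 v(1,): B3->A4 leap 10st

(1, 0, R1, (0, 1))
(1, 2, R4, (0, 1))
(1, 2, R7, (1,))
(5, 0, R4, (0, 1))
(5, 0, R7, (1,))
(6, 0, R2, (0, 1))
(6, 0, R7, (1,))
(7, 0, R8, (0, 1))
(8, 0, R2, (0, 1))
(8, 0, R7, (1,))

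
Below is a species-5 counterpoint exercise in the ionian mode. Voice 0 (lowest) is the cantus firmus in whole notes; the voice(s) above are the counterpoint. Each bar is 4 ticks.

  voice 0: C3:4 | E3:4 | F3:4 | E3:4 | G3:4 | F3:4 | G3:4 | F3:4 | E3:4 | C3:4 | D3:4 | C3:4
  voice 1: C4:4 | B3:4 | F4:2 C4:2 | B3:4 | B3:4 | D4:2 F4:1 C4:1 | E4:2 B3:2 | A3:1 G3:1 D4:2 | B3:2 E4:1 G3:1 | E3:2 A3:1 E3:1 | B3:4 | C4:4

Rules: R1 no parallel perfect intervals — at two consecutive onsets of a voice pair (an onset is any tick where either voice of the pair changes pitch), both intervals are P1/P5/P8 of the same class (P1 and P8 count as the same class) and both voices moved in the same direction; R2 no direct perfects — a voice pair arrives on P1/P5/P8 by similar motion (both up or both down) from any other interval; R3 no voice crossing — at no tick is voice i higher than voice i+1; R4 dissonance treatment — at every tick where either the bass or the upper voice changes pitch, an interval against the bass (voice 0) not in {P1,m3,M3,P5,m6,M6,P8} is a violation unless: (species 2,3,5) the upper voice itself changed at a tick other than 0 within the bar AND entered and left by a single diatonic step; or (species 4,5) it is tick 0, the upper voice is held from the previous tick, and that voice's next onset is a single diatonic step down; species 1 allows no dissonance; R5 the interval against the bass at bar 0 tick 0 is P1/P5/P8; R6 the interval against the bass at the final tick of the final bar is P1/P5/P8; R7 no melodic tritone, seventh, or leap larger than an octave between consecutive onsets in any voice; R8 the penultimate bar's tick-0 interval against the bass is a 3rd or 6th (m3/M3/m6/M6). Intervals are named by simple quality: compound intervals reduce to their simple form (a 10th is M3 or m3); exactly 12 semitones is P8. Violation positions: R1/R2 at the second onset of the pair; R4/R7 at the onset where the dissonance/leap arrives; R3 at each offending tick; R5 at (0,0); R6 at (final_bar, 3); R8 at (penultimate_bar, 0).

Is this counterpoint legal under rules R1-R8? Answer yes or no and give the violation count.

No (5 violations)

bar 0: v0=C3 v1=C4 (P8)
bar 1: v0=E3 v1=B3 (P5)
bar 2: v0=F3 v1=F4 (P8)
bar 3: v0=E3 v1=B3 (P5)
bar 4: v0=G3 v1=B3 (M3)
bar 5: v0=F3 v1=D4 (M6)
bar 6: v0=G3 v1=E4 (M6)
bar 7: v0=F3 v1=A3 (M3)
bar 8: v0=E3 v1=B3 (P5)
bar 9: v0=C3 v1=E3 (M3)
bar 10: v0=D3 v1=B3 (M6)
bar 11: v0=C3 v1=C4 (P8)
  R2 @ bar2.0: E3/B3 P5 -> F3/F4 P8 similar
  R7 @ bar2.0: B3->F4 leap 6st
  R1 @ bar3.0: F3/C4 P5 -> E3/B3 P5 similar
  R4 @ bar7.1: F3/G3 M2 untreated
  R2 @ bar8.0: F3/D4 M6 -> E3/B3 P5 similar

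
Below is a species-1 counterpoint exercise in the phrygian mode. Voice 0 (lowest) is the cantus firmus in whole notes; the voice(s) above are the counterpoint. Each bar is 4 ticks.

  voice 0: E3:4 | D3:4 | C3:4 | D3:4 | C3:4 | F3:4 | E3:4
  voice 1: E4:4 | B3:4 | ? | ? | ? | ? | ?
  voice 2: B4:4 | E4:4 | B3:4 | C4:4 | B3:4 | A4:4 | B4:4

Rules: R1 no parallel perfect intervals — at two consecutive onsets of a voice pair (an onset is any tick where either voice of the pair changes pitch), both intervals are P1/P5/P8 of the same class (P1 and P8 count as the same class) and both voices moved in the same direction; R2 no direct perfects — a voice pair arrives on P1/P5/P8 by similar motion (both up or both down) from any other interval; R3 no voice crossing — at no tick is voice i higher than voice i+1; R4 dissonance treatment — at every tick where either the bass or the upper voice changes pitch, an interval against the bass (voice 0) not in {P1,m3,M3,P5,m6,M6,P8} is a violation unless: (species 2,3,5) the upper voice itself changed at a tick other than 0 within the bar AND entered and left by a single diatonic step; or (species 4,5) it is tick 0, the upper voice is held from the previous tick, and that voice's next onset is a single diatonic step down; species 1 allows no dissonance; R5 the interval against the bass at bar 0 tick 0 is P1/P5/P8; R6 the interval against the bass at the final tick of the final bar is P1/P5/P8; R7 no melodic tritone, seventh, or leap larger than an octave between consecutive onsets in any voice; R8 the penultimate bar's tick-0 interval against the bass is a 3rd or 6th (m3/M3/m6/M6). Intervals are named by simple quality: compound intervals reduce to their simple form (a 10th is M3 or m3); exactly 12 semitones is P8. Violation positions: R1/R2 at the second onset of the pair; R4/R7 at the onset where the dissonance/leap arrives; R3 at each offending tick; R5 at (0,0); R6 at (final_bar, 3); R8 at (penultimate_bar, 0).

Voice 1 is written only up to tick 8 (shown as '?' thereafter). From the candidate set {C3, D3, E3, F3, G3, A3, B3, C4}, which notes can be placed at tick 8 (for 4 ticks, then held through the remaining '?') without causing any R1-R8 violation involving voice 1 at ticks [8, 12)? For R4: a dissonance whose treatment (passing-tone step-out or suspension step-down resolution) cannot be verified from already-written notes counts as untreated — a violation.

{A3}

C3: violates R2,R7
D3: violates R4
E3: violates R2
F3: violates R4,R7
G3: violates R2
A3: legal
B3: violates R4
C4: violates R3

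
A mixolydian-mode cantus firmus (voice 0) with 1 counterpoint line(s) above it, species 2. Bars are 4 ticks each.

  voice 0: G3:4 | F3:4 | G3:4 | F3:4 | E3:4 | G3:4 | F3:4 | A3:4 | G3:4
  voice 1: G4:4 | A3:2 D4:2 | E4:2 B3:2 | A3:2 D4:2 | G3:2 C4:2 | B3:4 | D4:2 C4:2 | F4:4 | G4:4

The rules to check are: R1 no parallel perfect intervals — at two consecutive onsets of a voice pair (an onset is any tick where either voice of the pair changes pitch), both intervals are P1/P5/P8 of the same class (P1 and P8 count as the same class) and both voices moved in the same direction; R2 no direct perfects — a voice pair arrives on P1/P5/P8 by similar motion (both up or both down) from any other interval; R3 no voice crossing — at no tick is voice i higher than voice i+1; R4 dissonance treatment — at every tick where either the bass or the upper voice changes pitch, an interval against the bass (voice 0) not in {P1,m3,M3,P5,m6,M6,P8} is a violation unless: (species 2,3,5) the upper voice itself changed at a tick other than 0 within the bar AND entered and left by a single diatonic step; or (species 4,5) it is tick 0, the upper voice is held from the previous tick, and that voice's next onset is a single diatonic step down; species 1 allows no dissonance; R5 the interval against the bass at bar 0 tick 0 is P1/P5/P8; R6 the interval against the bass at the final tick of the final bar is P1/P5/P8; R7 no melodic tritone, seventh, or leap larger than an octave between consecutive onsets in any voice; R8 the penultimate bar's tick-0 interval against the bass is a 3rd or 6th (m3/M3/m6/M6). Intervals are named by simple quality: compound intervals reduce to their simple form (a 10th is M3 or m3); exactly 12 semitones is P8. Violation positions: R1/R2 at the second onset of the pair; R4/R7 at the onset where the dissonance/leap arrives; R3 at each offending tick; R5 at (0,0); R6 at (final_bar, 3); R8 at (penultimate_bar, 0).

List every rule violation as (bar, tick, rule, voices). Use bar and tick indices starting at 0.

(1, 0, R7, (1,))

bar 0: v0=G3 v1=G4 downbeat P8
bar 1: v0=F3 v1=A3 downbeat M3
bar 2: v0=G3 v1=E4 downbeat M6
bar 3: v0=F3 v1=A3 downbeat M3
bar 4: v0=E3 v1=G3 downbeat m3
bar 5: v0=G3 v1=B3 downbeat M3
bar 6: v0=F3 v1=D4 downbeat M6
bar 7: v0=A3 v1=F4 downbeat m6
bar 8: v0=G3 v1=G4 downbeat P8
  -> R7 @ bar 1 tick 0 v(1,): G4->A3 leap 10st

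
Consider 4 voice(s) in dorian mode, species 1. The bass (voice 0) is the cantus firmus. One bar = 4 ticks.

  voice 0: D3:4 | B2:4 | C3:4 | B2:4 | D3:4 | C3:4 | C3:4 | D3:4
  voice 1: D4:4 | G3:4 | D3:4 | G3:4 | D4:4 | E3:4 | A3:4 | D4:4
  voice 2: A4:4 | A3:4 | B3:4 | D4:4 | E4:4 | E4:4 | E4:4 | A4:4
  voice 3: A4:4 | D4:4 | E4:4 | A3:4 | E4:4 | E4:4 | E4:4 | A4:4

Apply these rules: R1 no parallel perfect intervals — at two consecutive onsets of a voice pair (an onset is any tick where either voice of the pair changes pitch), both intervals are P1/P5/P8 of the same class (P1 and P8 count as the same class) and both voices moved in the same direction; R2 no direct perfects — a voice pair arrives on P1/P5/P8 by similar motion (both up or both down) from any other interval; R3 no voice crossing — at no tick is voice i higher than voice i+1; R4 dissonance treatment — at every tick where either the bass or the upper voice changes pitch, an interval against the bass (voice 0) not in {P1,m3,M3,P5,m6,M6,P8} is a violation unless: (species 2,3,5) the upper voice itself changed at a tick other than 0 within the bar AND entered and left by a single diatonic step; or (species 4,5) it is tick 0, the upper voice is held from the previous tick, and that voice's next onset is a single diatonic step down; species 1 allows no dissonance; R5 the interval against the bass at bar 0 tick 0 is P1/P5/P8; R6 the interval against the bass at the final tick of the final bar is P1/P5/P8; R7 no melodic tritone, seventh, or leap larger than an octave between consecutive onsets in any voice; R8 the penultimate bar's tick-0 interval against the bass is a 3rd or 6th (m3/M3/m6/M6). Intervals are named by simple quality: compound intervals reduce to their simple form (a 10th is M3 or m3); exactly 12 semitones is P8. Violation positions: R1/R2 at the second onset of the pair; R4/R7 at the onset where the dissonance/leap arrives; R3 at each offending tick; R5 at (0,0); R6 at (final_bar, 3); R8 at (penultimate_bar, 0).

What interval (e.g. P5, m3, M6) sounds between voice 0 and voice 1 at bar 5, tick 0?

M3

voice 0=C3 voice 1=E3 -> M3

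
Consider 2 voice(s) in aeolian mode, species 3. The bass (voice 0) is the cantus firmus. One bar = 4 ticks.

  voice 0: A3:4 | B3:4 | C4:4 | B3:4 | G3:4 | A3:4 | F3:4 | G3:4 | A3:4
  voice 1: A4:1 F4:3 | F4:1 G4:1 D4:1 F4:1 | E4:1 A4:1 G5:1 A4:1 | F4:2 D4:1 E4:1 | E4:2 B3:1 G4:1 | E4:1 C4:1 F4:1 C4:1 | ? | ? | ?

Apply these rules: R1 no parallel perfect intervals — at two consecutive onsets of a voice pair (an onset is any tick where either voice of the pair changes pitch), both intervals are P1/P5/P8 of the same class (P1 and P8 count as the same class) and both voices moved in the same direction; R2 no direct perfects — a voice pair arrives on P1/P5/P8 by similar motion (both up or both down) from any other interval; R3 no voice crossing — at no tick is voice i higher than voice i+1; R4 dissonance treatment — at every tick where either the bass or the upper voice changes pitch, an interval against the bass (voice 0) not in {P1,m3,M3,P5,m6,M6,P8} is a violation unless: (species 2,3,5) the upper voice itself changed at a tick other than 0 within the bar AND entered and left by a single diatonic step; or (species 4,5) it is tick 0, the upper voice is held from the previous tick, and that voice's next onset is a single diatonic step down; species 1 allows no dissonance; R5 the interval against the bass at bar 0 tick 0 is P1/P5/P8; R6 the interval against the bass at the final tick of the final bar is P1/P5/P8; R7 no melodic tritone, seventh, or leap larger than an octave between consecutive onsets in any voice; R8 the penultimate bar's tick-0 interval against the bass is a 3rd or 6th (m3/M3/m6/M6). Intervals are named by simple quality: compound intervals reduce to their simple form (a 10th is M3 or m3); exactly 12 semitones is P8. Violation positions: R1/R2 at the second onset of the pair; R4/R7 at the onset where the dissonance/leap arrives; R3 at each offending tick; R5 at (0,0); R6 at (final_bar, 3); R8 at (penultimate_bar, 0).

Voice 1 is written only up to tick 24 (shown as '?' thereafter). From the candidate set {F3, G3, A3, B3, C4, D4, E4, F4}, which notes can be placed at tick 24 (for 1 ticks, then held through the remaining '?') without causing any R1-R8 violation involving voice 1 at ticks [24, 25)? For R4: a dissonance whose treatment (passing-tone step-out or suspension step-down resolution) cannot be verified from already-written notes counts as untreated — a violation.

F3: violates R2
G3: violates R4
A3: legal
B3: violates R4
C4: legal
D4: legal
E4: violates R4
F4: legal

{A3, C4, D4, F4}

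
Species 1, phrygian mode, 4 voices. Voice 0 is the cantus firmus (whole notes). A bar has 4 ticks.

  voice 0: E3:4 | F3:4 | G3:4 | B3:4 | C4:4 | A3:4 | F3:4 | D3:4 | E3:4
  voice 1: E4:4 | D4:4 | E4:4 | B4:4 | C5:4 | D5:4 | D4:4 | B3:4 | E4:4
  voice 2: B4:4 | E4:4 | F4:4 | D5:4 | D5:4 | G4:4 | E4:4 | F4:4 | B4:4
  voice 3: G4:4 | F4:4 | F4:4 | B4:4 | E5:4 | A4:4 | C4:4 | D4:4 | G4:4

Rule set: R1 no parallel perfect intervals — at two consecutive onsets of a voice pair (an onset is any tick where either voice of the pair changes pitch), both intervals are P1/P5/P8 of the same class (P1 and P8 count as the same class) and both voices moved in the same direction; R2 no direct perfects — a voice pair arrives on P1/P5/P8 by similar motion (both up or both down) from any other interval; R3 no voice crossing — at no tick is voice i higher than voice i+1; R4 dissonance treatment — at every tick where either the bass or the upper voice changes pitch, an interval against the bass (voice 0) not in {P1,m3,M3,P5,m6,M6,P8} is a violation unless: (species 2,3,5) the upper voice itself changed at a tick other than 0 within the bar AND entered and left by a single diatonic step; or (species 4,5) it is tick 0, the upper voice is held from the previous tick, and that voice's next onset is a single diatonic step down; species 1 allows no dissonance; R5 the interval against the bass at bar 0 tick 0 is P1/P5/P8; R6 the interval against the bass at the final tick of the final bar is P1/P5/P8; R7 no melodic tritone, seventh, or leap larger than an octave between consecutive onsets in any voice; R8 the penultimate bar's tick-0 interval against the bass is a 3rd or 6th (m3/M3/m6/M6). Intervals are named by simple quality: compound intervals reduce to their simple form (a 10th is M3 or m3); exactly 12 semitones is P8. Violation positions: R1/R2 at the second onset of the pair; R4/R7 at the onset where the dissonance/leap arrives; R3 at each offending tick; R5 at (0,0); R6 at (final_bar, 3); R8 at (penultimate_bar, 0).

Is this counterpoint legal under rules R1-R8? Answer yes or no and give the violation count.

No (45 violations)

bar 0: v0=E3 v1=E4 v2=B4 v3=G4 (m3)
bar 1: v0=F3 v1=D4 v2=E4 v3=F4 (P8)
bar 2: v0=G3 v1=E4 v2=F4 v3=F4 (m7)
bar 3: v0=B3 v1=B4 v2=D5 v3=B4 (P8)
bar 4: v0=C4 v1=C5 v2=D5 v3=E5 (M3)
bar 5: v0=A3 v1=D5 v2=G4 v3=A4 (P8)
bar 6: v0=F3 v1=D4 v2=E4 v3=C4 (P5)
bar 7: v0=D3 v1=B3 v2=F4 v3=D4 (P8)
bar 8: v0=E3 v1=E4 v2=B4 v3=G4 (m3)
  R3 @ bar0.0: B4 above G4
  R5 @ bar0.0: opens on m3
  R3 @ bar0.1: B4 above G4
  R3 @ bar0.2: B4 above G4
  R3 @ bar0.3: B4 above G4
  R4 @ bar1.0: F3/E4 M7 untreated
  R4 @ bar2.0: G3/F4 m7 untreated
  R4 @ bar2.0: G3/F4 m7 untreated
  R2 @ bar3.0: G3/E4 M6 -> B3/B4 P8 similar
  R2 @ bar3.0: G3/F4 m7 -> B3/B4 P8 similar
  R2 @ bar3.0: E4/F4 m2 -> B4/B4 P1 similar
  R3 @ bar3.0: D5 above B4
  R7 @ bar3.0: F4->B4 leap 6st
  R3 @ bar3.1: D5 above B4
  R3 @ bar3.2: D5 above B4
  R3 @ bar3.3: D5 above B4
  R1 @ bar4.0: B3/B4 P8 -> C4/C5 P8 similar
  R4 @ bar4.0: C4/D5 M2 untreated
  R2 @ bar5.0: C4/E5 M3 -> A3/A4 P8 similar
  R3 @ bar5.0: D5 above G4
  R4 @ bar5.0: A3/D5 P4 untreated
  R4 @ bar5.0: A3/G4 m7 untreated
  R3 @ bar5.1: D5 above G4
  R3 @ bar5.2: D5 above G4
  R3 @ bar5.3: D5 above G4
  R2 @ bar6.0: A3/A4 P8 -> F3/C4 P5 similar
  R3 @ bar6.0: E4 above C4
  R4 @ bar6.0: F3/E4 M7 untreated
  R3 @ bar6.1: E4 above C4
  R3 @ bar6.2: E4 above C4
  R3 @ bar6.3: E4 above C4
  R3 @ bar7.0: F4 above D4
  R8 @ bar7.0: penult P8 not 3rd/6th
  R3 @ bar7.1: F4 above D4
  R3 @ bar7.2: F4 above D4
  R3 @ bar7.3: F4 above D4
  R2 @ bar8.0: D3/B3 M6 -> E3/E4 P8 similar
  R2 @ bar8.0: D3/F4 m3 -> E3/B4 P5 similar
  R2 @ bar8.0: B3/F4 TT -> E4/B4 P5 similar
  R3 @ bar8.0: B4 above G4
  R7 @ bar8.0: F4->B4 leap 6st
  R3 @ bar8.1: B4 above G4
  R3 @ bar8.2: B4 above G4
  R3 @ bar8.3: B4 above G4
  R6 @ bar8.3: closes on m3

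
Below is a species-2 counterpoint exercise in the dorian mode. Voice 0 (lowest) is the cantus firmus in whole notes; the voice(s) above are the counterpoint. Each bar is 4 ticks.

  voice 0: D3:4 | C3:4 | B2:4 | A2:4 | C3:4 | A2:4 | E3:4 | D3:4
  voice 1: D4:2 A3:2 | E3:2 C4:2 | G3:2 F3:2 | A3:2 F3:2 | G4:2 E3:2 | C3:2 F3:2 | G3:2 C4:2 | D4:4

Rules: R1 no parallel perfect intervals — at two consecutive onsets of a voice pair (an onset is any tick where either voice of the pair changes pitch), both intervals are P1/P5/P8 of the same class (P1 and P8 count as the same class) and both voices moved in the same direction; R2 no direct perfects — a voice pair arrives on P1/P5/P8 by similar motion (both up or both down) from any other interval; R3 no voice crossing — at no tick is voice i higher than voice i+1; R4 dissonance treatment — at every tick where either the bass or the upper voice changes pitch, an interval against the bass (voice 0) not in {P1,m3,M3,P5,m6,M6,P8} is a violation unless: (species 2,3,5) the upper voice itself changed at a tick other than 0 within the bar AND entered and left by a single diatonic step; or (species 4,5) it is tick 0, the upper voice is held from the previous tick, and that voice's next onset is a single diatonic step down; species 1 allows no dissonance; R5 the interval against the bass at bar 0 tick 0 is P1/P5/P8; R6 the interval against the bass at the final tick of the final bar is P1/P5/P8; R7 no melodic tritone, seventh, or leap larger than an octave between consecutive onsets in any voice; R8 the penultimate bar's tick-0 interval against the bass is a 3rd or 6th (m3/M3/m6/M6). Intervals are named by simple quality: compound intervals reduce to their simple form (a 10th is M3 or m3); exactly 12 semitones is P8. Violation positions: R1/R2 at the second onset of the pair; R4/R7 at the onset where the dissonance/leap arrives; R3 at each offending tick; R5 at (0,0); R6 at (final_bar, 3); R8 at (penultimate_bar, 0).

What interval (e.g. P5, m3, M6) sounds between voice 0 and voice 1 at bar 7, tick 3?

P8

voice 0=D3 voice 1=D4 -> P8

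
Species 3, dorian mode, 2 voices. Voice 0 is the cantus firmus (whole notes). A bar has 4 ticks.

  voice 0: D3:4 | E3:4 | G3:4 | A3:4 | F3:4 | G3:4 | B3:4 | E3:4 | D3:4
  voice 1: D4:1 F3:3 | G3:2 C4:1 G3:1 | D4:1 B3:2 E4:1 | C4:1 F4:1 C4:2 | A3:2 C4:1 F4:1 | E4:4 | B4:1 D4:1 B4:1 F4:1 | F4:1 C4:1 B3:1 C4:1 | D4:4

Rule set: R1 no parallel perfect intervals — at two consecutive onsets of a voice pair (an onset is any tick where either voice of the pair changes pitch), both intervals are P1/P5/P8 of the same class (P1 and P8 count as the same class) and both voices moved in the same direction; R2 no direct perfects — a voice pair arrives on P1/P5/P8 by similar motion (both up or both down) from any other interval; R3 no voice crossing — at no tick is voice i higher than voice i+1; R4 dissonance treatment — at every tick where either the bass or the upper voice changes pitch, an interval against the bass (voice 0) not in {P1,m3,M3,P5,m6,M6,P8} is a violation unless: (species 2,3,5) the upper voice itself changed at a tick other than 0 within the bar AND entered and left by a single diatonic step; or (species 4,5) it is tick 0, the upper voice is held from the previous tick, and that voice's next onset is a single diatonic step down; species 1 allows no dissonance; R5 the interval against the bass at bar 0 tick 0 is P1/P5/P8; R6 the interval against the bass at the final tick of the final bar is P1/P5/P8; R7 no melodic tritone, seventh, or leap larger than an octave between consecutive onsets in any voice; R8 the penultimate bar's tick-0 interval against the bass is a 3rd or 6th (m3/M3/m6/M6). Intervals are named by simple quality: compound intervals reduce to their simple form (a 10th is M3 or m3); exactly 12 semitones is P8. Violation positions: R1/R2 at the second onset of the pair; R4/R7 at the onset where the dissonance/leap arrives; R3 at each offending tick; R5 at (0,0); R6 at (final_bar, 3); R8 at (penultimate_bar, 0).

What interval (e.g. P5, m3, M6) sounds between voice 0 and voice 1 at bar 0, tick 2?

m3

voice 0=D3 voice 1=F3 -> m3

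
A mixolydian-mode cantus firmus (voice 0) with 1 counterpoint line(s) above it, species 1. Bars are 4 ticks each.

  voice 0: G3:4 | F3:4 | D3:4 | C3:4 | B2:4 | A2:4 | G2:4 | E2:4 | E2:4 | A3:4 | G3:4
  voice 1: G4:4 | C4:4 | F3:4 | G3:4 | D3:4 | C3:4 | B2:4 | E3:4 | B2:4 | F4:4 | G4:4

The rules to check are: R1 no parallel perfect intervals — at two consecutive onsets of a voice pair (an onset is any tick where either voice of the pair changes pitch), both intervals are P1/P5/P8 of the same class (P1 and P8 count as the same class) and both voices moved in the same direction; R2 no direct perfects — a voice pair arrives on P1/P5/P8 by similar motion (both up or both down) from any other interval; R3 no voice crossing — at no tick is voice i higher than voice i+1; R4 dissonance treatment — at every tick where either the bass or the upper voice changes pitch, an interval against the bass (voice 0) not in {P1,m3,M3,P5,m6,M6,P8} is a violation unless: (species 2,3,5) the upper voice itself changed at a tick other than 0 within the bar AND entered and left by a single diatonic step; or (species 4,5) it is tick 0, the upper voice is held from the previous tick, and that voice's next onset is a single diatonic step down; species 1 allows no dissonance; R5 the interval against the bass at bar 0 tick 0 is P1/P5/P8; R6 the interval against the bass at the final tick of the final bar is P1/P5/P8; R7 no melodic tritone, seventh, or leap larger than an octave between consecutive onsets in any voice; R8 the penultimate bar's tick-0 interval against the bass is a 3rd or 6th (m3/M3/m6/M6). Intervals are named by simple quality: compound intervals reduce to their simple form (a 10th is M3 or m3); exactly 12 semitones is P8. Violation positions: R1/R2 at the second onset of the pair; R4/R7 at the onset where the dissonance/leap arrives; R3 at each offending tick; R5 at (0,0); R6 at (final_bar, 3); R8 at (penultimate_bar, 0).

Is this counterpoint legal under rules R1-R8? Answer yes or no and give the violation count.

bar 0: v0=G3 v1=G4 (P8)
bar 1: v0=F3 v1=C4 (P5)
bar 2: v0=D3 v1=F3 (m3)
bar 3: v0=C3 v1=G3 (P5)
bar 4: v0=B2 v1=D3 (m3)
bar 5: v0=A2 v1=C3 (m3)
bar 6: v0=G2 v1=B2 (M3)
bar 7: v0=E2 v1=E3 (P8)
bar 8: v0=E2 v1=B2 (P5)
bar 9: v0=A3 v1=F4 (m6)
bar 10: v0=G3 v1=G4 (P8)
  R2 @ bar1.0: G3/G4 P8 -> F3/C4 P5 similar
  R7 @ bar9.0: E2->A3 leap 17st
  R7 @ bar9.0: B2->F4 leap 18st

No (3 violations)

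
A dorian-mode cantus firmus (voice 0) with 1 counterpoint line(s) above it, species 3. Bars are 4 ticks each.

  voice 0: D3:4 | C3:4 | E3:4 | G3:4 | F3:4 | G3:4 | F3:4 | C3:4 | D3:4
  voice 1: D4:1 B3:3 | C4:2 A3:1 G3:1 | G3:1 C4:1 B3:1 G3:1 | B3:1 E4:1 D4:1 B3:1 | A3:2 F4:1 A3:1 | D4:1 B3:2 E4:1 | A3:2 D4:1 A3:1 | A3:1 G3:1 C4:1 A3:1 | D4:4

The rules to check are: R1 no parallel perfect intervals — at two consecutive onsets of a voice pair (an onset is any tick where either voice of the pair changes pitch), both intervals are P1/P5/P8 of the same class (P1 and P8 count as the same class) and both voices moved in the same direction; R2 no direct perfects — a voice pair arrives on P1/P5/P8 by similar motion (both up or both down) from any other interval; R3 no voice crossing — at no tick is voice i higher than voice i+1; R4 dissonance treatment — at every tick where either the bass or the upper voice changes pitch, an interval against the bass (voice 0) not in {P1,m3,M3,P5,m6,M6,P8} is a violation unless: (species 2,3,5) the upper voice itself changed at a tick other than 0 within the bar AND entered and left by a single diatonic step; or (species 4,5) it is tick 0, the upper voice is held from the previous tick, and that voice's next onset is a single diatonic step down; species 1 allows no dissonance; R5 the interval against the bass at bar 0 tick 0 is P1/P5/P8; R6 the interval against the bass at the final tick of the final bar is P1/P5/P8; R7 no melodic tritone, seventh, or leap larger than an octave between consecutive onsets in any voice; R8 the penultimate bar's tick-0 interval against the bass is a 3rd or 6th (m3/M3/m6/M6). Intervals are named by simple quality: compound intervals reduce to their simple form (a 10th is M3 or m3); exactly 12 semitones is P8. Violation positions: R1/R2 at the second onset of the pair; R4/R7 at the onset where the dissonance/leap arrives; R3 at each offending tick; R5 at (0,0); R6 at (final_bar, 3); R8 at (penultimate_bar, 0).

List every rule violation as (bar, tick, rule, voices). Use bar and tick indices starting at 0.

bar 0: v0=D3 v1=D4 downbeat P8
bar 1: v0=C3 v1=C4 downbeat P8
bar 2: v0=E3 v1=G3 downbeat m3
bar 3: v0=G3 v1=B3 downbeat M3
bar 4: v0=F3 v1=A3 downbeat M3
bar 5: v0=G3 v1=D4 downbeat P5
bar 6: v0=F3 v1=A3 downbeat M3
bar 7: v0=C3 v1=A3 downbeat M6
bar 8: v0=D3 v1=D4 downbeat P8
  -> R2 @ bar 5 tick 0 v(0, 1): F3/A3 M3 -> G3/D4 P5 similar
  -> R2 @ bar 8 tick 0 v(0, 1): C3/A3 M6 -> D3/D4 P8 similar

(5, 0, R2, (0, 1))
(8, 0, R2, (0, 1))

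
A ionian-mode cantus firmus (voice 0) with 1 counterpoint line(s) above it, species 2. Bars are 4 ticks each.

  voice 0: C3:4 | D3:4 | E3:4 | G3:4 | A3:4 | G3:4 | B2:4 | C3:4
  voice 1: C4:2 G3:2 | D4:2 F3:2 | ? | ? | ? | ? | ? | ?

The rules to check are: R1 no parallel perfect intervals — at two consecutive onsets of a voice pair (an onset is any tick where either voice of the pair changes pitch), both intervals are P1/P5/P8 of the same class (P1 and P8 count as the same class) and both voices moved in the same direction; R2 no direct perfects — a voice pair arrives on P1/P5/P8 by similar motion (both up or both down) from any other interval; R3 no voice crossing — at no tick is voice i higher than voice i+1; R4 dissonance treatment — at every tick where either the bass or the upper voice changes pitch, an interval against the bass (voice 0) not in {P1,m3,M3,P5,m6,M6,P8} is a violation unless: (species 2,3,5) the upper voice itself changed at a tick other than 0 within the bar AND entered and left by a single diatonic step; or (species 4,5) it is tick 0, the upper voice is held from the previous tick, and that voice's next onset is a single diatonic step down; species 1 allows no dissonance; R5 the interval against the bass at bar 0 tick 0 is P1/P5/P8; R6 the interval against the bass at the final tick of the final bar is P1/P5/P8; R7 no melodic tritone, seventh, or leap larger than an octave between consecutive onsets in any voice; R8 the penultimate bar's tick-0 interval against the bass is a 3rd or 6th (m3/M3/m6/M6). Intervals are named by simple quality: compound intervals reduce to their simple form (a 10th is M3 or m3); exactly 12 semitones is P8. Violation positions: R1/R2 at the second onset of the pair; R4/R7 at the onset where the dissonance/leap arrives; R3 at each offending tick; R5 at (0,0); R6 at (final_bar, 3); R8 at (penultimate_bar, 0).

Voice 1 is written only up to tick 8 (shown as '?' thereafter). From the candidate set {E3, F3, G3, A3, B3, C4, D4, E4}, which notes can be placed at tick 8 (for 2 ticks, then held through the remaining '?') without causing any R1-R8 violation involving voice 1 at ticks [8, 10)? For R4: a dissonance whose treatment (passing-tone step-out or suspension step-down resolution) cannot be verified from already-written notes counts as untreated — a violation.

E3: legal
F3: violates R4
G3: legal
A3: violates R4
B3: violates R2,R7
C4: legal
D4: violates R4
E4: violates R2,R7

{C4, E3, G3}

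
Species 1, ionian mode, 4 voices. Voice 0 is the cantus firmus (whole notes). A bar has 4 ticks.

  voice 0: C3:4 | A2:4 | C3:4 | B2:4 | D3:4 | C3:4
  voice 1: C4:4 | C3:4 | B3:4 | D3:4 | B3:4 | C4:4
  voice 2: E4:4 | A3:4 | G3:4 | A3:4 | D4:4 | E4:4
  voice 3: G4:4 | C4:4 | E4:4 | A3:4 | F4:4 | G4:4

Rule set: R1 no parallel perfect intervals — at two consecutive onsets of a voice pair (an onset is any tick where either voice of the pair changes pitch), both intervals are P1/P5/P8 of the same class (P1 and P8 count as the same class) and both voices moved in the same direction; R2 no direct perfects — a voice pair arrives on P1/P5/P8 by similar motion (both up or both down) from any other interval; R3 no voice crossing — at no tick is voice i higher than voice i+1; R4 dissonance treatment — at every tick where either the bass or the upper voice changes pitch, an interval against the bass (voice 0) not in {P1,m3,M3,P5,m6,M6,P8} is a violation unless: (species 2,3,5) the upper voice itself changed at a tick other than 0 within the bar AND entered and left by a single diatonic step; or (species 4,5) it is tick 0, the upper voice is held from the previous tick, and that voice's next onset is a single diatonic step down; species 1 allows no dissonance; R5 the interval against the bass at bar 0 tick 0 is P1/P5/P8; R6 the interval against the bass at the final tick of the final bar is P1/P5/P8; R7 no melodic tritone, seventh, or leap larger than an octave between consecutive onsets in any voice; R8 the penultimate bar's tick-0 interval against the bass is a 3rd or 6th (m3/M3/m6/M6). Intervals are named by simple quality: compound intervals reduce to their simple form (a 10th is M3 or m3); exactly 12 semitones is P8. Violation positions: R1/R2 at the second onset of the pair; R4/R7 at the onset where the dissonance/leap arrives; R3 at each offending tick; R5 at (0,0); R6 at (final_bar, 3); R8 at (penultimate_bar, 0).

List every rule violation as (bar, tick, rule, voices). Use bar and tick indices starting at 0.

(0, 0, R5, (0, 2))
(1, 0, R2, (0, 2))
(1, 0, R2, (1, 3))
(2, 0, R3, (1, 2))
(2, 0, R4, (0, 1))
(2, 0, R7, (1,))
(2, 1, R3, (1, 2))
(2, 2, R3, (1, 2))
(2, 3, R3, (1, 2))
(3, 0, R2, (1, 3))
(3, 0, R4, (0, 2))
(3, 0, R4, (0, 3))
(4, 0, R2, (0, 2))
(4, 0, R8, (0, 2))
(5, 0, R2, (1, 3))
(5, 3, R6, (0, 2))

bar 0: v0=C3 v1=C4 v2=E4 v3=G4 downbeat P5
bar 1: v0=A2 v1=C3 v2=A3 v3=C4 downbeat m3
bar 2: v0=C3 v1=B3 v2=G3 v3=E4 downbeat M3
bar 3: v0=B2 v1=D3 v2=A3 v3=A3 downbeat m7
bar 4: v0=D3 v1=B3 v2=D4 v3=F4 downbeat m3
bar 5: v0=C3 v1=C4 v2=E4 v3=G4 downbeat P5
  -> R5 @ bar 0 tick 0 v(0, 2): opens on M3
  -> R2 @ bar 1 tick 0 v(0, 2): C3/E4 M3 -> A2/A3 P8 similar
  -> R2 @ bar 1 tick 0 v(1, 3): C4/G4 P5 -> C3/C4 P8 similar
  -> R3 @ bar 2 tick 0 v(1, 2): B3 above G3
  -> R4 @ bar 2 tick 0 v(0, 1): C3/B3 M7 untreated
  -> R7 @ bar 2 tick 0 v(1,): C3->B3 leap 11st
  -> R3 @ bar 2 tick 1 v(1, 2): B3 above G3
  -> R3 @ bar 2 tick 2 v(1, 2): B3 above G3
  -> R3 @ bar 2 tick 3 v(1, 2): B3 above G3
  -> R2 @ bar 3 tick 0 v(1, 3): B3/E4 P4 -> D3/A3 P5 similar
  -> R4 @ bar 3 tick 0 v(0, 2): B2/A3 m7 untreated
  -> R4 @ bar 3 tick 0 v(0, 3): B2/A3 m7 untreated
  -> R2 @ bar 4 tick 0 v(0, 2): B2/A3 m7 -> D3/D4 P8 similar
  -> R8 @ bar 4 tick 0 v(0, 2): penult P8 not 3rd/6th
  -> R2 @ bar 5 tick 0 v(1, 3): B3/F4 TT -> C4/G4 P5 similar
  -> R6 @ bar 5 tick 3 v(0, 2): closes on M3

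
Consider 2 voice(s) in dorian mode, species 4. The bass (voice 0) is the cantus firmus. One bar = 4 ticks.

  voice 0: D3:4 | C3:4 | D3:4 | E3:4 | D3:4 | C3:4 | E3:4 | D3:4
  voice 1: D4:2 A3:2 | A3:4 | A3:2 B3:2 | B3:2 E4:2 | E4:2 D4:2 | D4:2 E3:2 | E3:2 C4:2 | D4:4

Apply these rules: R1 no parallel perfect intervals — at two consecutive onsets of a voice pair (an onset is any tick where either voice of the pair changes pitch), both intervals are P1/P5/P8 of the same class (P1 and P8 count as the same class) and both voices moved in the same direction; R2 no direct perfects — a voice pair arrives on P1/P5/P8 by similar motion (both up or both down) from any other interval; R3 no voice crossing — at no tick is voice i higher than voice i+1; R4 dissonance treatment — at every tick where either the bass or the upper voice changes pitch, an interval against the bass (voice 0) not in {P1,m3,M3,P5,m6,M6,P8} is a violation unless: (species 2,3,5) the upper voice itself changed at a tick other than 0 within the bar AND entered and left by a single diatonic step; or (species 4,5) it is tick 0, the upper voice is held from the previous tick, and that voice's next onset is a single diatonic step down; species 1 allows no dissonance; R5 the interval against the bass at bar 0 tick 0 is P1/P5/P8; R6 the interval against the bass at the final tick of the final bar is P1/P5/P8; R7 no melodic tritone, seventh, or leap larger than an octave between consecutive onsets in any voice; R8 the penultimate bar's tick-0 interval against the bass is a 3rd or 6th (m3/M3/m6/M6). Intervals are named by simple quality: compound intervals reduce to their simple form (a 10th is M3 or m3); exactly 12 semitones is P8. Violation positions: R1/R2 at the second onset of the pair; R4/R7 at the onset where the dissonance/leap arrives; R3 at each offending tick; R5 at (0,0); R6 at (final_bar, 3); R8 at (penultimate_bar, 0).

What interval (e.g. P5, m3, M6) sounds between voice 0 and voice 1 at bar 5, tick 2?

voice 0=C3 voice 1=E3 -> M3

M3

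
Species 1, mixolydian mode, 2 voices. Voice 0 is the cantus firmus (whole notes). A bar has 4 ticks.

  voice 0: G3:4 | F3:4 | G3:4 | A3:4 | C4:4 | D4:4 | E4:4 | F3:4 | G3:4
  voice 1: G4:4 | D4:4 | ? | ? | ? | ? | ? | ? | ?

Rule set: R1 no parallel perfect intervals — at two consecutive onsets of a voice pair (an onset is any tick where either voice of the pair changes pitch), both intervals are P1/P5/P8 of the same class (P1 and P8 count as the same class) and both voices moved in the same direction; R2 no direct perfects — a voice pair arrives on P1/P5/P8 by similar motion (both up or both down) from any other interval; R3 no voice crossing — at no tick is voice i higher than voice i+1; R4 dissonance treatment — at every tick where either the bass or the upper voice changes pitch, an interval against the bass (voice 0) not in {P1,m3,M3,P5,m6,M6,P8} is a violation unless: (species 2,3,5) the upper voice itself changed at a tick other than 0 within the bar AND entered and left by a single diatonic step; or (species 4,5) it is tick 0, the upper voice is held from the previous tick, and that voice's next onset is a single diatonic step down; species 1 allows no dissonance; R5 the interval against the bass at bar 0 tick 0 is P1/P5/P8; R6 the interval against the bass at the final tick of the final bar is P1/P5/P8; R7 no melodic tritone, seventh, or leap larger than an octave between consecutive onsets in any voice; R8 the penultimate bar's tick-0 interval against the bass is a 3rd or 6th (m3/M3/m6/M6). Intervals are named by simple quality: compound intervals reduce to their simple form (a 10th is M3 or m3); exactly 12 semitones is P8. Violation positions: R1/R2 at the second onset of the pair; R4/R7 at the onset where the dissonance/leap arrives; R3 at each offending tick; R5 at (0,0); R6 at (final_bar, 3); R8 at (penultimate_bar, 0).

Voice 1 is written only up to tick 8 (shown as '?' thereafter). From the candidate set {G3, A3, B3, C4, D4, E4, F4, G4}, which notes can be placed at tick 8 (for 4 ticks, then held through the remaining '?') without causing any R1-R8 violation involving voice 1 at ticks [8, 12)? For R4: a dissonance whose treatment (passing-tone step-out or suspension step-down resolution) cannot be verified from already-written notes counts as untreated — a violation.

{B3, D4, E4, G3}

G3: legal
A3: violates R4
B3: legal
C4: violates R4
D4: legal
E4: legal
F4: violates R4
G4: violates R2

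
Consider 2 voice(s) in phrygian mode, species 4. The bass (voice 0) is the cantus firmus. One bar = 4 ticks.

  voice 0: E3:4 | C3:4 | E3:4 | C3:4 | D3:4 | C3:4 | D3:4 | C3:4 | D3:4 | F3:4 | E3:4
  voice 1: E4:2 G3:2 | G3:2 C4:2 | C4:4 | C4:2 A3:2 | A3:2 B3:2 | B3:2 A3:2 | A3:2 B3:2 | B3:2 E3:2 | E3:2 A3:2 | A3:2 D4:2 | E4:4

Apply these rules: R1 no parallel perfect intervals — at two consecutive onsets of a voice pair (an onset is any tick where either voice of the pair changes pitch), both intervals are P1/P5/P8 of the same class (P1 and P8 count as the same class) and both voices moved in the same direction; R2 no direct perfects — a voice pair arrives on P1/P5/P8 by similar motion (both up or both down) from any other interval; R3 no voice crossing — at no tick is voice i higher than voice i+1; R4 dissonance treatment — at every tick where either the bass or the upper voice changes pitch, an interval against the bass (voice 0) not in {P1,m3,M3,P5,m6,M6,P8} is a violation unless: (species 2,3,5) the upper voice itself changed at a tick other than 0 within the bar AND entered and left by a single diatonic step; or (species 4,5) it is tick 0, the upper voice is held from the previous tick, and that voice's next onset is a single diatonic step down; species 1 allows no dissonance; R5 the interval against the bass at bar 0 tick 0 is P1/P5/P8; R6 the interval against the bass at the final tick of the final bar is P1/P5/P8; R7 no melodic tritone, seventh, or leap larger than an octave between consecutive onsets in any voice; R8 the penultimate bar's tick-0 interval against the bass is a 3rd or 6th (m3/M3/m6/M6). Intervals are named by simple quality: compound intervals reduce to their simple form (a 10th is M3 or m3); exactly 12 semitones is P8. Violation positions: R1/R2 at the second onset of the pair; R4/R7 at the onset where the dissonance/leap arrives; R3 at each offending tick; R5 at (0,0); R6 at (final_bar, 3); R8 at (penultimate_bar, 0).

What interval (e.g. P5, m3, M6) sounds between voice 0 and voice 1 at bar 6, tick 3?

voice 0=D3 voice 1=B3 -> M6

M6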